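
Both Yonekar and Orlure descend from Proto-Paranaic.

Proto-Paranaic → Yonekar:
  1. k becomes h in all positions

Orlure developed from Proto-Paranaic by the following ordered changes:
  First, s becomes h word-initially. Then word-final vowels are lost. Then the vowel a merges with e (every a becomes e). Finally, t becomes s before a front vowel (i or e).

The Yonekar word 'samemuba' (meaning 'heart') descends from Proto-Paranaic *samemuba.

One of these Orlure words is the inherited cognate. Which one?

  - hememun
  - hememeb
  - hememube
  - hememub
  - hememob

hememub

Orlure: *samemuba
  samemuba → hamemuba   [debuccalisation]
  hamemuba → hamemub   [apocope]
  hamemub → hememub   [vowel merger]
  hememub (rule 4 does not apply)
  giving Orlure hememub.
The other candidates each miss or misapply at least one Orlure change.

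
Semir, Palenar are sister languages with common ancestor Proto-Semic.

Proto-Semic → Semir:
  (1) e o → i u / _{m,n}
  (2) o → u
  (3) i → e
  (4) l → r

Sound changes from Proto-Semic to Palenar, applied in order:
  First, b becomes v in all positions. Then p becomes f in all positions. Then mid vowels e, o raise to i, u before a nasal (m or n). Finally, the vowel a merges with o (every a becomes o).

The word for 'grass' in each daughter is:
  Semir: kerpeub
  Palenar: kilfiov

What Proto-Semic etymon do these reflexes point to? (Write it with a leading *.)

*kilpiob

Position 3: Semir has r, Palenar has l. Palenar preserves l here (none of its changes turn any other segment into l), so the proto-segment is *l.
Position 4: Semir has p, Palenar has f. Semir preserves p here (none of its changes turn any other segment into p), so the proto-segment is *p.
Position 6: Semir has u, Palenar has o. Taking the neighbouring segments as reconstructed: Semir u could go back to *o or *u; Palenar o could go back to *a or *o — the one source consistent with every daughter is *o.
This points to *kilpiob. Verify forward in each daughter:
Semir: *kilpiob > kilpiub > kelpeub > kerpeub  (by vowel merger, vowel merger, unconditioned shift)
Palenar: start from *kilpiob.
  rule 1 (unconditioned shift): kilpiob → kilpiov
  rule 2 (unconditioned shift): kilpiov → kilfiov
  rule 3: no change — kilfiov
  rule 4: no change — kilfiov
  ⇒ Palenar kilfiov
Only *kilpiob yields all of Semir kerpeub, Palenar kilfiov.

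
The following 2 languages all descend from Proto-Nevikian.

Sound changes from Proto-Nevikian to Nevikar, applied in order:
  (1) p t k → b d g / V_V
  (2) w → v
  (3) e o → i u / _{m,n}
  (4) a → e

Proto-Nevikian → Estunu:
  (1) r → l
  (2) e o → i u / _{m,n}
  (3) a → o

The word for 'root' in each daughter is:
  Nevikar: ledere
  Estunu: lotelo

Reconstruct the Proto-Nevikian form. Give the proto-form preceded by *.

Position 3: Nevikar has d, Estunu has t. Estunu preserves t here (none of its changes turn any other segment into t), so the proto-segment is *t.
Position 6: Nevikar has e, Estunu has o. Taking the neighbouring segments as reconstructed: Nevikar e could go back to *a or *e; Estunu o could go back to *a or *o — the one source consistent with every daughter is *a.
Continuing position by position gives *latera; check it forward:
Nevikar: *latera
  latera → ladera   [intervocalic voicing]
  ladera (rule 2 does not apply)
  ladera (rule 3 does not apply)
  ladera → ledere   [vowel merger]
  giving Nevikar ledere.
Estunu: *latera
  latera → latela   [unconditioned shift]
  latela (rule 2 does not apply)
  latela → lotelo   [vowel merger]
  giving Estunu lotelo.
Only *latera yields all of Nevikar ledere, Estunu lotelo.

*latera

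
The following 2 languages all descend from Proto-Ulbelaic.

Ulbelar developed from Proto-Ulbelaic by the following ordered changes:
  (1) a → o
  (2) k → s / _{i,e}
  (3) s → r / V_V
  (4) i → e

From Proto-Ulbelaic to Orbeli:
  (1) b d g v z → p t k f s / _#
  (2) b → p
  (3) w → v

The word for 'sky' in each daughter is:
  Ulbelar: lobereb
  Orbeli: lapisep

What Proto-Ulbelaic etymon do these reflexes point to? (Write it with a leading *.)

Position 5: Ulbelar has r, Orbeli has s. Taking the neighbouring segments as reconstructed: Ulbelar r could go back to *k or *s or *r; Orbeli s can only go back to *s — the one source consistent with every daughter is *s.
Position 4: Ulbelar has e, Orbeli has i. Orbeli preserves i here (none of its changes turn any other segment into i), so the proto-segment is *i.
Verify the candidate proto-form against each daughter:
Ulbelar: *labiseb
  labiseb → lobiseb   [vowel merger]
  lobiseb (rule 2 does not apply)
  lobiseb → lobireb   [rhotacism]
  lobireb → lobereb   [vowel merger]
  giving Ulbelar lobereb.
Orbeli: *labiseb > labisep > lapisep  (by final devoicing, unconditioned shift)
No other proto-form is consistent with every reflex, so the reconstruction is *labiseb.

*labiseb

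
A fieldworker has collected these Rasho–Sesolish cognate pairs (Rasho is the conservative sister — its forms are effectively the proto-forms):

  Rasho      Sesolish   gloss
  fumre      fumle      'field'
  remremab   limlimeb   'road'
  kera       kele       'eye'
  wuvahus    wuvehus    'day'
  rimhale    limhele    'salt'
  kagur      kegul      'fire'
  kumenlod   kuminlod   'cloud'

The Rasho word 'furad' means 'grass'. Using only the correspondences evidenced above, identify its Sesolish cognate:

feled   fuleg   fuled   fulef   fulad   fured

fuled

kera ~ kele — Rasho r corresponds to Sesolish l between vowels (before a back vowel).
wuvahus ~ wuvehus, rimhale ~ limhele — Rasho a corresponds to Sesolish e after a consonant, before a consonant other than r, m, n, p, b, f, v.
Applying these to Rasho 'furad':
  furad → fulad   (r→l between vowels (before a back vowel))
  fulad → fuled   (a→e after a consonant, before a consonant other than r, m, n, p, b, f, v)
So the Sesolish cognate is 'fuled'.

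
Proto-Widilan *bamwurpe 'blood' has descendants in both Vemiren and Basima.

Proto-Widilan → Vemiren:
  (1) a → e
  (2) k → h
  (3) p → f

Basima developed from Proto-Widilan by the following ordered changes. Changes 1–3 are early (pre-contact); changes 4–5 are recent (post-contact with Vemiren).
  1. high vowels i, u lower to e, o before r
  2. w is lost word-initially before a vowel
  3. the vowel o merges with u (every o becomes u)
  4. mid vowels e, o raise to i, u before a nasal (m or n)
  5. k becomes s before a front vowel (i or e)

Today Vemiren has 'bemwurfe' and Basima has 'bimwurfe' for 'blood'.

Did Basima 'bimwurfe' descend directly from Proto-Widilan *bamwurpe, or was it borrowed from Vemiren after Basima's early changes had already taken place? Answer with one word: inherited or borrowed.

If inherited, *bamwurpe would pass through all of Basima's changes:
Basima: *bamwurpe
  bamwurpe → bamworpe   [pre-rhotic lowering]
  bamworpe (rule 2 does not apply)
  bamworpe → bamwurpe   [vowel merger]
  bamwurpe (rule 4 does not apply)
  bamwurpe (rule 5 does not apply)
  giving Basima bamwurpe.
If borrowed from Vemiren 'bemwurfe' after the early changes, it would undergo only the recent ones:
  rule 4 (pre-nasal raising): bemwurfe → bimwurfe
  rule 5 (palatalisation): no change (bimwurfe)
  ⇒ as a loan: bimwurfe
Basima 'bimwurfe' matches the loan outcome 'bimwurfe', not the inherited 'bamwurpe' — it skipped the early Basima changes, so it was borrowed from Vemiren.

borrowed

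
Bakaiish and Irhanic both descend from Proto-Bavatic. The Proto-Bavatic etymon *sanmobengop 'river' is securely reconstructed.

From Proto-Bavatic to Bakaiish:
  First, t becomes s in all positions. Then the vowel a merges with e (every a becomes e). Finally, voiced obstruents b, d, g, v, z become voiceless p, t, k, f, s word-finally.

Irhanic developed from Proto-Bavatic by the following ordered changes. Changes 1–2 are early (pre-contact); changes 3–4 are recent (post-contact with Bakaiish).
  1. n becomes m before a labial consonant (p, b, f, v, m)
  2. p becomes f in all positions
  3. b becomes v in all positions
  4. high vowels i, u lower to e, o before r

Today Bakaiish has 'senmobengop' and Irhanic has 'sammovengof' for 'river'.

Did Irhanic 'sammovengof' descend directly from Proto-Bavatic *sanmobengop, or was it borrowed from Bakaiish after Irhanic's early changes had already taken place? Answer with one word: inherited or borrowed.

inherited

If inherited, *sanmobengop would pass through all of Irhanic's changes:
Irhanic: *sanmobengop
  sanmobengop → sammobengop   [nasal place assimilation]
  sammobengop → sammobengof   [unconditioned shift]
  sammobengof → sammovengof   [unconditioned shift]
  sammovengof (rule 4 does not apply)
  giving Irhanic sammovengof.
If borrowed from Bakaiish 'senmobengop' after the early changes, it would undergo only the recent ones:
  rule 3 (unconditioned shift): senmobengop → senmovengop
  rule 4 (pre-rhotic lowering): no change (senmovengop)
  ⇒ as a loan: senmovengop
Irhanic 'sammovengof' matches the inherited outcome exactly, so it is an inherited cognate, not a loan.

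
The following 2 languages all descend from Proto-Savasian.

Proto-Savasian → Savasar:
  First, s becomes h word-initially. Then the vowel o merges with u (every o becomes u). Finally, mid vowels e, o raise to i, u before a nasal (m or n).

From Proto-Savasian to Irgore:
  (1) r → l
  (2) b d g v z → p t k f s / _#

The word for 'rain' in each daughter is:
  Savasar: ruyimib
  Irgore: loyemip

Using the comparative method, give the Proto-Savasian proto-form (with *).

Position 2: Savasar has u, Irgore has o. Irgore preserves o here (none of its changes turn any other segment into o), so the proto-segment is *o.
Position 4: Savasar has i, Irgore has e. Irgore preserves e here (none of its changes turn any other segment into e), so the proto-segment is *e.
Continuing position by position gives *royemib; check it forward:
Savasar: start from *royemib.
  rule 1: no change — royemib
  rule 2 (vowel merger): royemib → ruyemib
  rule 3 (pre-nasal raising): ruyemib → ruyimib
  ⇒ Savasar ruyimib
Irgore: *royemib > loyemib > loyemip  (by unconditioned shift, final devoicing)
Only *royemib yields all of Savasar ruyimib, Irgore loyemip.

*royemib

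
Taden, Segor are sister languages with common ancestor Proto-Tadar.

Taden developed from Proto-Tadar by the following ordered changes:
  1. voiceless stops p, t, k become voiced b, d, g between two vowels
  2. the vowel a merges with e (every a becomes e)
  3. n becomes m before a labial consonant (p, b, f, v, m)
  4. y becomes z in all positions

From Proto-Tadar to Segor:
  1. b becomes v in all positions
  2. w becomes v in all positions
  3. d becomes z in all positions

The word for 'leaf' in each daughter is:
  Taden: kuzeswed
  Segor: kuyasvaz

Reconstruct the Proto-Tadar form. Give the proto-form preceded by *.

Position 7: Taden has e, Segor has a. Segor preserves a here (none of its changes turn any other segment into a), so the proto-segment is *a.
Position 3: Taden has z, Segor has y. Segor preserves y here (none of its changes turn any other segment into y), so the proto-segment is *y.
Position 8: Taden has d, Segor has z. Taking the neighbouring segments as reconstructed: Taden d can only go back to *d; Segor z could go back to *d or *z — the one source consistent with every daughter is *d.
Continuing position by position gives *kuyaswad; check it forward:
Taden: start from *kuyaswad.
  rule 1: no change — kuyaswad
  rule 2 (vowel merger): kuyaswad → kuyeswed
  rule 3: no change — kuyeswed
  rule 4 (unconditioned shift): kuyeswed → kuzeswed
  ⇒ Taden kuzeswed
Segor: *kuyaswad > kuyasvad > kuyasvaz  (by unconditioned shift, unconditioned shift)
*kuyaswad is the unique common source.

*kuyaswad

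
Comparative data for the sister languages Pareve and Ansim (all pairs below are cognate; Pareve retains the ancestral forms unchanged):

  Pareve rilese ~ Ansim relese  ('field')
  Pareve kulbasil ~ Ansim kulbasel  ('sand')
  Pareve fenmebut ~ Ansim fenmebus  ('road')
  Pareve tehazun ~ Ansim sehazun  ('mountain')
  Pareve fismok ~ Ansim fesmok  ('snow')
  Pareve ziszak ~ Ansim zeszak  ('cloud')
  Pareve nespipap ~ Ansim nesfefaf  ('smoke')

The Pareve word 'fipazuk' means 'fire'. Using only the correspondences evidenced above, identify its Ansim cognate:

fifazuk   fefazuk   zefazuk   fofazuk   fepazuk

nespipap ~ nesfefaf — Pareve i corresponds to Ansim e after a consonant, before a labial obstruent.
nespipap ~ nesfefaf — Pareve p corresponds to Ansim f between vowels (before a back vowel).
Applying these to Pareve 'fipazuk':
  fipazuk → fepazuk   (i→e after a consonant, before a labial obstruent)
  fepazuk → fefazuk   (p→f between vowels (before a back vowel))
So the Ansim cognate is 'fefazuk'.

fefazuk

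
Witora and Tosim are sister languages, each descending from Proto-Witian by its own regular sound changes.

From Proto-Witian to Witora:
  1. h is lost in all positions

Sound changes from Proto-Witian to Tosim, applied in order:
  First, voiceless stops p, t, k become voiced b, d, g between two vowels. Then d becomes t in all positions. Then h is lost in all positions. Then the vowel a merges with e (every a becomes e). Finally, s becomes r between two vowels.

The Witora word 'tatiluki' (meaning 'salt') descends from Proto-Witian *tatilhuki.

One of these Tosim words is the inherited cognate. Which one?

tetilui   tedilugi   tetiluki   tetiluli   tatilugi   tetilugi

Tosim: *tatilhuki > tadilhugi > tatilhugi > tatilugi > tetilugi  (by intervocalic voicing, unconditioned shift, h-loss, vowel merger)
Only 'tetilugi' matches the regular Tosim development of *tatilhuki.

tetilugi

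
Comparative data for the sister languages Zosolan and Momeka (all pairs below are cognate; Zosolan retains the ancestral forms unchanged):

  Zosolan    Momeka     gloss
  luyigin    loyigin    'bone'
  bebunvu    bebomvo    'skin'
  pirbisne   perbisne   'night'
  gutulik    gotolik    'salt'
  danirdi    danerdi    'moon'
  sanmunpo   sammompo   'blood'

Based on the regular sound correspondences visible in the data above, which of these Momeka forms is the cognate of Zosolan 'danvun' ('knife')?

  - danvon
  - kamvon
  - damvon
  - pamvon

damvon

bebunvu ~ bebomvo — Zosolan n corresponds to Momeka m after a vowel, before a labial obstruent.
bebunvu ~ bebomvo, sanmunpo ~ sammompo — Zosolan u corresponds to Momeka o after a consonant, before a nasal.
Applying these to Zosolan 'danvun':
  danvun → damvun   (n→m after a vowel, before a labial obstruent)
  damvun → damvon   (u→o after a consonant, before a nasal)
So the Momeka cognate is 'damvon'.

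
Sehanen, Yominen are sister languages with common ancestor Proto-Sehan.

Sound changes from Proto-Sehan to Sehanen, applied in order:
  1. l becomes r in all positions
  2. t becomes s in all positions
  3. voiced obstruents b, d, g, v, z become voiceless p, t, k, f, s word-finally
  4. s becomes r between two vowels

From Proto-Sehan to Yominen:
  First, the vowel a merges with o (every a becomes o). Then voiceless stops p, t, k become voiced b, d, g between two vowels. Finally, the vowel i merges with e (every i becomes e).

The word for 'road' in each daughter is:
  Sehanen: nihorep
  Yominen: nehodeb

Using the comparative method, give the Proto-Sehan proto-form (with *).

*nihoteb

Position 2: Sehanen has i, Yominen has e. Sehanen preserves i here (none of its changes turn any other segment into i), so the proto-segment is *i.
Position 7: Sehanen has p, Yominen has b. Taking the neighbouring segments as reconstructed: Sehanen p could go back to *p or *b; Yominen b can only go back to *b — the one source consistent with every daughter is *b.
Position 5: Sehanen has r, Yominen has d. Taking the neighbouring segments as reconstructed: Sehanen r could go back to *t or *s or *l or *r; Yominen d could go back to *t or *d — the one source consistent with every daughter is *t.
The remaining positions agree across the daughters. Check the candidate against every language:
Sehanen: start from *nihoteb.
  rule 1: no change — nihoteb
  rule 2 (unconditioned shift): nihoteb → nihoseb
  rule 3 (final devoicing): nihoseb → nihosep
  rule 4 (rhotacism): nihosep → nihorep
  ⇒ Sehanen nihorep
Yominen: start from *nihoteb.
  rule 1: no change — nihoteb
  rule 2 (intervocalic voicing): nihoteb → nihodeb
  rule 3 (vowel merger): nihodeb → nehodeb
  ⇒ Yominen nehodeb
Only *nihoteb yields all of Sehanen nihorep, Yominen nehodeb.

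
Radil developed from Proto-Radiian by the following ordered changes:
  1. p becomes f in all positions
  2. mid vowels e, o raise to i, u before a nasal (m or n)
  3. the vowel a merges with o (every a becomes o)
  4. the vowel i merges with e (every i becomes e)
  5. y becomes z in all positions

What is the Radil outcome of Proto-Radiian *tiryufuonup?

Radil: *tiryufuonup > tiryufuonuf > tiryufuunuf > teryufuunuf > terzufuunuf  (by unconditioned shift, pre-nasal raising, vowel merger, unconditioned shift)

terzufuunuf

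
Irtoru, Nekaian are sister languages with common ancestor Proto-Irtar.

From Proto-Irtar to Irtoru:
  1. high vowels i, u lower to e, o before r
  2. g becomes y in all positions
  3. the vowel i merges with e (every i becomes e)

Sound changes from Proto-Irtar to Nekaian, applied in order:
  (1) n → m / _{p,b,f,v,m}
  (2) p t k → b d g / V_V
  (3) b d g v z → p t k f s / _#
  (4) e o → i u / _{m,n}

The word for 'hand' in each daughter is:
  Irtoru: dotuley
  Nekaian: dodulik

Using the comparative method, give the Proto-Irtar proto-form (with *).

Position 6: Irtoru has e, Nekaian has i. Taking the neighbouring segments as reconstructed: Irtoru e could go back to *e or *i; Nekaian i can only go back to *i — the one source consistent with every daughter is *i.
Position 3: Irtoru has t, Nekaian has d. Irtoru preserves t here (none of its changes turn any other segment into t), so the proto-segment is *t.
Position 7: Irtoru has y, Nekaian has k. Taking the neighbouring segments as reconstructed: Irtoru y could go back to *g or *y; Nekaian k could go back to *k or *g — the one source consistent with every daughter is *g.
Verify the candidate proto-form against each daughter:
Irtoru: *dotulig
  dotulig (rule 1 does not apply)
  dotulig → dotuliy   [unconditioned shift]
  dotuliy → dotuley   [vowel merger]
  giving Irtoru dotuley.
Nekaian: start from *dotulig.
  rule 1: no change — dotulig
  rule 2 (intervocalic voicing): dotulig → dodulig
  rule 3 (final devoicing): dodulig → dodulik
  rule 4: no change — dodulik
  ⇒ Nekaian dodulik
No other proto-form is consistent with every reflex, so the reconstruction is *dotulig.

*dotulig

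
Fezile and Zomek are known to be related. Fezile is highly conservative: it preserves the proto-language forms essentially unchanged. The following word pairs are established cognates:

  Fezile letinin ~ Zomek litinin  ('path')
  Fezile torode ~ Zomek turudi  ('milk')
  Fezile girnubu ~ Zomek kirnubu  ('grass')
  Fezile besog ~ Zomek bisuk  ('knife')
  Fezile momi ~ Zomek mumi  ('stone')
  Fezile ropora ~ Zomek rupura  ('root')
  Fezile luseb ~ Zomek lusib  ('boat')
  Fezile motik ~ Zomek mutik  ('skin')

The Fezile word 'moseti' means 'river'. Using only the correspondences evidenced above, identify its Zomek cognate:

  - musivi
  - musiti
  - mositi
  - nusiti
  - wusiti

torode ~ turudi, besog ~ bisuk — Fezile o corresponds to Zomek u after a consonant, before a consonant other than r, m, n, p, b, f, v.
letinin ~ litinin, besog ~ bisuk — Fezile e corresponds to Zomek i after a consonant, before a consonant other than r, m, n, p, b, f, v.
Applying these to Fezile 'moseti':
  moseti → museti   (o→u after a consonant, before a consonant other than r, m, n, p, b, f, v)
  museti → musiti   (e→i after a consonant, before a consonant other than r, m, n, p, b, f, v)
So the Zomek cognate is 'musiti'.

musiti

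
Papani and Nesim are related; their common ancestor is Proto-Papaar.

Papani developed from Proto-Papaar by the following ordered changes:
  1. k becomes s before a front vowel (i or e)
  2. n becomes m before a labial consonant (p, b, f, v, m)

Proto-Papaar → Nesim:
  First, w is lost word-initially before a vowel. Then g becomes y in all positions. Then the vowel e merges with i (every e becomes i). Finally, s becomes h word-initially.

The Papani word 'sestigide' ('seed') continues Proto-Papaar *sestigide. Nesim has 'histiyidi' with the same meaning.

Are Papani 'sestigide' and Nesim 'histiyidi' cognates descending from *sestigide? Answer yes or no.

Derive the expected Nesim reflex of *sestigide:
Nesim: *sestigide
  sestigide (rule 1 does not apply)
  sestigide → sestiyide   [unconditioned shift]
  sestiyide → sistiyidi   [vowel merger]
  sistiyidi → histiyidi   [debuccalisation]
  giving Nesim histiyidi.
Nesim 'histiyidi' matches the regular reflex exactly, so the pair is cognate.

yes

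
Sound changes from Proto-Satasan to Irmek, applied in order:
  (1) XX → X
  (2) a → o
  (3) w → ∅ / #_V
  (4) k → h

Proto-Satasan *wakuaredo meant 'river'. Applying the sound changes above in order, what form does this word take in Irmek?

Irmek: *wakuaredo
  wakuaredo (rule 1 does not apply)
  wakuaredo → wokuoredo   [vowel merger]
  wokuoredo → okuoredo   [glide loss]
  okuoredo → ohuoredo   [unconditioned shift]
  giving Irmek ohuoredo.

ohuoredo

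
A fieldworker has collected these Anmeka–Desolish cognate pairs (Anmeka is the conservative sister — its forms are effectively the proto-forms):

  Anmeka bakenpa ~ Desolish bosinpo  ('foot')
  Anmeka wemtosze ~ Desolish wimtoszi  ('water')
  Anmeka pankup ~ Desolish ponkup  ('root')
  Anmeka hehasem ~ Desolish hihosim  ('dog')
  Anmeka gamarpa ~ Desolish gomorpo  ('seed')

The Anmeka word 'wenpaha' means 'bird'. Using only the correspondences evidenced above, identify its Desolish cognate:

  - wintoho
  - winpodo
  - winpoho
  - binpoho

winpoho

bakenpa ~ bosinpo — Anmeka e corresponds to Desolish i after a consonant, before a nasal.
bakenpa ~ bosinpo, hehasem ~ hihosim — Anmeka a corresponds to Desolish o after a consonant, before a consonant other than r, m, n, p, b, f, v.
bakenpa ~ bosinpo, gamarpa ~ gomorpo — Anmeka a corresponds to Desolish o word-finally.
Applying these to Anmeka 'wenpaha':
  wenpaha → winpaha   (e→i after a consonant, before a nasal)
  winpaha → winpoha   (a→o after a consonant, before a consonant other than r, m, n, p, b, f, v)
  winpoha → winpoho   (a→o word-finally)
So the Desolish cognate is 'winpoho'.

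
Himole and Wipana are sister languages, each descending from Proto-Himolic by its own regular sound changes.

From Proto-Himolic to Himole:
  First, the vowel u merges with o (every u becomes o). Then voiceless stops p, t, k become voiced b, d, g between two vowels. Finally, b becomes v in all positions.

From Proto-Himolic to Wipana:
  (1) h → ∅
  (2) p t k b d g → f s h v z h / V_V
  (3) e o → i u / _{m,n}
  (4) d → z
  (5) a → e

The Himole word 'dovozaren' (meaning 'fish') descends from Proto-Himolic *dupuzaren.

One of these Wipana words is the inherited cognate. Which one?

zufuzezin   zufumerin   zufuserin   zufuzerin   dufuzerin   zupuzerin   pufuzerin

zufuzerin

Wipana: start from *dupuzaren.
  rule 1: no change — dupuzaren
  rule 2 (intervocalic lenition): dupuzaren → dufuzaren
  rule 3 (pre-nasal raising): dufuzaren → dufuzarin
  rule 4 (unconditioned shift): dufuzarin → zufuzarin
  rule 5 (vowel merger): zufuzarin → zufuzerin
  ⇒ Wipana zufuzerin
Only 'zufuzerin' matches the regular Wipana development of *dupuzaren.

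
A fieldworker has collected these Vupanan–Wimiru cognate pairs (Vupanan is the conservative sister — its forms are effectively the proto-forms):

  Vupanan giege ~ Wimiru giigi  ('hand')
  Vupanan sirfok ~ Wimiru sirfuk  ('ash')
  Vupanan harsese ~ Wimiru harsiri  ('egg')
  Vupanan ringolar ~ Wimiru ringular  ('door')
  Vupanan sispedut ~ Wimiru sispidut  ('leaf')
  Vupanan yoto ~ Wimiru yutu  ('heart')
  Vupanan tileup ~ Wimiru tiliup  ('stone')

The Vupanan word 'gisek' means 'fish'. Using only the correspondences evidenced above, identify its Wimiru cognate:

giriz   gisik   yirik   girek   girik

harsese ~ harsiri — Vupanan s corresponds to Wimiru r between vowels (before a front vowel).
harsese ~ harsiri, sispedut ~ sispidut — Vupanan e corresponds to Wimiru i after a consonant, before a consonant other than r, m, n, p, b, f, v.
Applying these to Vupanan 'gisek':
  gisek → girek   (s→r between vowels (before a front vowel))
  girek → girik   (e→i after a consonant, before a consonant other than r, m, n, p, b, f, v)
So the Wimiru cognate is 'girik'.

girik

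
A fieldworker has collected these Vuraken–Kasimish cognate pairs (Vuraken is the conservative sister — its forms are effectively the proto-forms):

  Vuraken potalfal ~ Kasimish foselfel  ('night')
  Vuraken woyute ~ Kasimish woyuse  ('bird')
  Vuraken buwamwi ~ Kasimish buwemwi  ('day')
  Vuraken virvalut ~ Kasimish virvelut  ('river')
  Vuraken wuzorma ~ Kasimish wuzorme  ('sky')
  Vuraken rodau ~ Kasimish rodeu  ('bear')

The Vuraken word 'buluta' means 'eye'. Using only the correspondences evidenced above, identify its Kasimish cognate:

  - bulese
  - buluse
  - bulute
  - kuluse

potalfal ~ foselfel — Vuraken t corresponds to Kasimish s between vowels (before a back vowel).
wuzorma ~ wuzorme — Vuraken a corresponds to Kasimish e word-finally.
Applying these to Vuraken 'buluta':
  buluta → bulusa   (t→s between vowels (before a back vowel))
  bulusa → buluse   (a→e word-finally)
So the Kasimish cognate is 'buluse'.

buluse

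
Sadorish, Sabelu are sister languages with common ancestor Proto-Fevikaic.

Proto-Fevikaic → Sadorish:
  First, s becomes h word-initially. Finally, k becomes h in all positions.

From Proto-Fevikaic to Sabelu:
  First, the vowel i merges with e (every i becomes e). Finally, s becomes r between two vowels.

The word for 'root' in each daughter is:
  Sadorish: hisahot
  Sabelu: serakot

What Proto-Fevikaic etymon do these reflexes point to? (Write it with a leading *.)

Position 5: Sadorish has h, Sabelu has k. Sabelu preserves k here (none of its changes turn any other segment into k), so the proto-segment is *k.
Position 2: Sadorish has i, Sabelu has e. Sadorish preserves i here (none of its changes turn any other segment into i), so the proto-segment is *i.
Continuing position by position gives *sisakot; check it forward:
Sadorish: *sisakot > hisakot > hisahot  (by debuccalisation, unconditioned shift)
Sabelu: *sisakot > sesakot > serakot  (by vowel merger, rhotacism)
No other proto-form is consistent with every reflex, so the reconstruction is *sisakot.

*sisakot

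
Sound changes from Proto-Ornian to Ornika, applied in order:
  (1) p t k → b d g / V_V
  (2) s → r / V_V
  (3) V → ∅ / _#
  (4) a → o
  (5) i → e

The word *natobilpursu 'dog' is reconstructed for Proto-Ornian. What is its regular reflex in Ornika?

nodobelpurs

Ornika: *natobilpursu > nadobilpursu > nadobilpurs > nodobilpurs > nodobelpurs  (by intervocalic voicing, apocope, vowel merger, vowel merger)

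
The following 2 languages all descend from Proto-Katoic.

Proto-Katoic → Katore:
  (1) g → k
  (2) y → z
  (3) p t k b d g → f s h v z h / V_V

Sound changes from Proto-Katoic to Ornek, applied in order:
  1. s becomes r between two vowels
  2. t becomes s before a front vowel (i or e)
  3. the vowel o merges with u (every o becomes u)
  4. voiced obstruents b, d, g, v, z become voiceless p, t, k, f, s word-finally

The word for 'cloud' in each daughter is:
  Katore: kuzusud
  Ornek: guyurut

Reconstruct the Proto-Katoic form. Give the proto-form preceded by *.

*guyusud

Position 3: Katore has z, Ornek has y. Ornek preserves y here (none of its changes turn any other segment into y), so the proto-segment is *y.
Position 1: Katore has k, Ornek has g. Ornek preserves g here (none of its changes turn any other segment into g), so the proto-segment is *g.
Continuing position by position gives *guyusud; check it forward:
Katore: *guyusud > kuyusud > kuzusud  (by unconditioned shift, unconditioned shift)
Ornek: *guyusud > guyurud > guyurut  (by rhotacism, final devoicing)
No other proto-form is consistent with every reflex, so the reconstruction is *guyusud.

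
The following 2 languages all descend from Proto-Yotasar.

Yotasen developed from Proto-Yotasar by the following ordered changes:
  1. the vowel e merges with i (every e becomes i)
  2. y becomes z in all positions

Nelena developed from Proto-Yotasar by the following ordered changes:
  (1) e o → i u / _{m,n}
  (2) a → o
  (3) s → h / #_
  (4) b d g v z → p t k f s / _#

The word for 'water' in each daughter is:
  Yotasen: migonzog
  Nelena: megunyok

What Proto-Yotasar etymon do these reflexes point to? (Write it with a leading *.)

*megonyog

Position 6: Yotasen has z, Nelena has y. Nelena preserves y here (none of its changes turn any other segment into y), so the proto-segment is *y.
Position 2: Yotasen has i, Nelena has e. Nelena preserves e here (none of its changes turn any other segment into e), so the proto-segment is *e.
Continuing position by position gives *megonyog; check it forward:
Yotasen: start from *megonyog.
  rule 1 (vowel merger): megonyog → migonyog
  rule 2 (unconditioned shift): migonyog → migonzog
  ⇒ Yotasen migonzog
Nelena: *megonyog
  megonyog → megunyog   [pre-nasal raising]
  megunyog (rule 2 does not apply)
  megunyog (rule 3 does not apply)
  megunyog → megunyok   [final devoicing]
  giving Nelena megunyok.
No other proto-form is consistent with every reflex, so the reconstruction is *megonyog.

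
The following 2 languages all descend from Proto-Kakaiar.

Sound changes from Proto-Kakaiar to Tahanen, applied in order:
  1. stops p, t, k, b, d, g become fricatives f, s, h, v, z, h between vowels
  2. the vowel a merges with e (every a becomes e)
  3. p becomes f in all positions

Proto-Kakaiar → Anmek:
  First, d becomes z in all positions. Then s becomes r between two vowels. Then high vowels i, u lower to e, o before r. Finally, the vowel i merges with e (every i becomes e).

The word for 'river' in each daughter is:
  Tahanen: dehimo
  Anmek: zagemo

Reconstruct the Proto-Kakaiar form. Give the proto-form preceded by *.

*dagimo

Position 3: Tahanen has h, Anmek has g. Anmek preserves g here (none of its changes turn any other segment into g), so the proto-segment is *g.
Position 2: Tahanen has e, Anmek has a. Anmek preserves a here (none of its changes turn any other segment into a), so the proto-segment is *a.
Position 4: Tahanen has i, Anmek has e. Tahanen preserves i here (none of its changes turn any other segment into i), so the proto-segment is *i.
Continuing position by position gives *dagimo; check it forward:
Tahanen: start from *dagimo.
  rule 1 (intervocalic lenition): dagimo → dahimo
  rule 2 (vowel merger): dahimo → dehimo
  rule 3: no change — dehimo
  ⇒ Tahanen dehimo
Anmek: start from *dagimo.
  rule 1 (unconditioned shift): dagimo → zagimo
  rule 2: no change — zagimo
  rule 3: no change — zagimo
  rule 4 (vowel merger): zagimo → zagemo
  ⇒ Anmek zagemo
No other proto-form is consistent with every reflex, so the reconstruction is *dagimo.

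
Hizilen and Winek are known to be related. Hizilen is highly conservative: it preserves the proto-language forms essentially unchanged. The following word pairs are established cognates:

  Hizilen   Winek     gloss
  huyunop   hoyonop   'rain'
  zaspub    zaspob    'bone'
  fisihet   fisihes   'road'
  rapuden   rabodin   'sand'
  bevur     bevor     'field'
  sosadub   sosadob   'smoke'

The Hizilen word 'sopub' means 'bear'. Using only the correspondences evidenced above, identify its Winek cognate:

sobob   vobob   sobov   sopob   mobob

sobob

rapuden ~ rabodin — Hizilen p corresponds to Winek b between vowels (before a back vowel).
zaspub ~ zaspob, sosadub ~ sosadob — Hizilen u corresponds to Winek o after a consonant, before a labial obstruent.
Applying these to Hizilen 'sopub':
  sopub → sobub   (p→b between vowels (before a back vowel))
  sobub → sobob   (u→o after a consonant, before a labial obstruent)
So the Winek cognate is 'sobob'.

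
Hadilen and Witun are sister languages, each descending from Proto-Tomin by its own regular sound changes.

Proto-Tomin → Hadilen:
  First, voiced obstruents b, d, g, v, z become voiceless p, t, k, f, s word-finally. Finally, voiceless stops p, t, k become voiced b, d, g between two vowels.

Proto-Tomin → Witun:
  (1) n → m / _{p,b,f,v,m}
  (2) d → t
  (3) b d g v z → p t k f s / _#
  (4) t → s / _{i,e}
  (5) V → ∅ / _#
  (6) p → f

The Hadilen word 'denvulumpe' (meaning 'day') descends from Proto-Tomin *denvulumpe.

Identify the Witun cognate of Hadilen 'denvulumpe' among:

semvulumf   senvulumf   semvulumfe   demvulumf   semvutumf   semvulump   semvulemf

semvulumf

Witun: *denvulumpe
  denvulumpe → demvulumpe   [nasal place assimilation]
  demvulumpe → temvulumpe   [unconditioned shift]
  temvulumpe (rule 3 does not apply)
  temvulumpe → semvulumpe   [palatalisation]
  semvulumpe → semvulump   [apocope]
  semvulump → semvulumf   [unconditioned shift]
  giving Witun semvulumf.
The other candidates each miss or misapply at least one Witun change.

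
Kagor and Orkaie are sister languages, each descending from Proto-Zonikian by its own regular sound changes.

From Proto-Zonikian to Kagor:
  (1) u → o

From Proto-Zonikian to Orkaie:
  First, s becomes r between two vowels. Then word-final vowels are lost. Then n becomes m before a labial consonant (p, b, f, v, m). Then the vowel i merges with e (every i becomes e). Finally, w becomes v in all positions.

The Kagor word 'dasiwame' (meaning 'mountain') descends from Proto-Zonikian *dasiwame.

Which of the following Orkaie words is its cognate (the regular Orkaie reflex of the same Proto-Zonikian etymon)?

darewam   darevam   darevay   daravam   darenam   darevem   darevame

Orkaie: *dasiwame > dariwame > dariwam > darewam > darevam  (by rhotacism, apocope, vowel merger, unconditioned shift)
Among the options, 'darevam' alone shows every Orkaie change applied in order.

darevam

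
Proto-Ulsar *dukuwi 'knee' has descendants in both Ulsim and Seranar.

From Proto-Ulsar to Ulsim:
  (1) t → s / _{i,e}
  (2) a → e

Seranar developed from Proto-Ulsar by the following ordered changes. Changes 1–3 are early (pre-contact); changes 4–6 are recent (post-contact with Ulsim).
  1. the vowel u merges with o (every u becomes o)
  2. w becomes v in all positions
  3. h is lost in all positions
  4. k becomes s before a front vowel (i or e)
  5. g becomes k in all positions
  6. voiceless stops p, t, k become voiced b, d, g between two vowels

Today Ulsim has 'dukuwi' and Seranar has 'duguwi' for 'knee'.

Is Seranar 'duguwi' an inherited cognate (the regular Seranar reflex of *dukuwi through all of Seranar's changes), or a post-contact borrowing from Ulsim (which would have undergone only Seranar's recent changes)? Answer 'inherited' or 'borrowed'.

borrowed

If inherited, *dukuwi would pass through all of Seranar's changes:
Seranar: *dukuwi > dokowi > dokovi > dogovi  (by vowel merger, unconditioned shift, intervocalic voicing)
If borrowed from Ulsim 'dukuwi' after the early changes, it would undergo only the recent ones:
  rule 4 (palatalisation): no change (dukuwi)
  rule 5 (unconditioned shift): no change (dukuwi)
  rule 6 (intervocalic voicing): dukuwi → duguwi
  ⇒ as a loan: duguwi
Seranar 'duguwi' matches the loan outcome 'duguwi', not the inherited 'dogovi' — it skipped the early Seranar changes, so it was borrowed from Ulsim.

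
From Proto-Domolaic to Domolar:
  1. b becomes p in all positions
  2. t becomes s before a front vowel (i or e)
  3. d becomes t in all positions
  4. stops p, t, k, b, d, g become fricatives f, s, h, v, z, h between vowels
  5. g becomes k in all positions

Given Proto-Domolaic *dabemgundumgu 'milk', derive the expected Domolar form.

Domolar: *dabemgundumgu
  dabemgundumgu → dapemgundumgu   [unconditioned shift]
  dapemgundumgu (rule 2 does not apply)
  dapemgundumgu → tapemguntumgu   [unconditioned shift]
  tapemguntumgu → tafemguntumgu   [intervocalic lenition]
  tafemguntumgu → tafemkuntumku   [unconditioned shift]
  giving Domolar tafemkuntumku.

tafemkuntumku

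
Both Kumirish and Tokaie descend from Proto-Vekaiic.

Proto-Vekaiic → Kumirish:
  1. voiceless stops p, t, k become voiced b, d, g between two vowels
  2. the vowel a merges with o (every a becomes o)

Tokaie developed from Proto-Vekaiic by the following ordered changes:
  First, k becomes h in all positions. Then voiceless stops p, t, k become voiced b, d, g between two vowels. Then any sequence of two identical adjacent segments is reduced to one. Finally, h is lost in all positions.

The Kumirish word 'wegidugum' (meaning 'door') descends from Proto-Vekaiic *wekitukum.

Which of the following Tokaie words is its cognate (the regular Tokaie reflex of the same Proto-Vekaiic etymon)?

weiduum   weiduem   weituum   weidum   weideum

weiduum

Tokaie: *wekitukum
  wekitukum → wehituhum   [unconditioned shift]
  wehituhum → wehiduhum   [intervocalic voicing]
  wehiduhum (rule 3 does not apply)
  wehiduhum → weiduum   [h-loss]
  giving Tokaie weiduum.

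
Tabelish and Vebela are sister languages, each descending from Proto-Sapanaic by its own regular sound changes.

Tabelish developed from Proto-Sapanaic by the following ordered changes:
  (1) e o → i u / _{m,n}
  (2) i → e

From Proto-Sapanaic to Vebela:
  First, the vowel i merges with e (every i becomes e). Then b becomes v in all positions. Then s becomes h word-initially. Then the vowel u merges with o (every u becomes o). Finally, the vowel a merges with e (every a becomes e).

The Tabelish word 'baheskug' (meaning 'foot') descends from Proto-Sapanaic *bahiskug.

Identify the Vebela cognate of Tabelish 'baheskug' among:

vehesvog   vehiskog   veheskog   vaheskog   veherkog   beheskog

Vebela: *bahiskug
  bahiskug → baheskug   [vowel merger]
  baheskug → vaheskug   [unconditioned shift]
  vaheskug (rule 3 does not apply)
  vaheskug → vaheskog   [vowel merger]
  vaheskog → veheskog   [vowel merger]
  giving Vebela veheskog.
Only 'veheskog' matches the regular Vebela development of *bahiskug.

veheskog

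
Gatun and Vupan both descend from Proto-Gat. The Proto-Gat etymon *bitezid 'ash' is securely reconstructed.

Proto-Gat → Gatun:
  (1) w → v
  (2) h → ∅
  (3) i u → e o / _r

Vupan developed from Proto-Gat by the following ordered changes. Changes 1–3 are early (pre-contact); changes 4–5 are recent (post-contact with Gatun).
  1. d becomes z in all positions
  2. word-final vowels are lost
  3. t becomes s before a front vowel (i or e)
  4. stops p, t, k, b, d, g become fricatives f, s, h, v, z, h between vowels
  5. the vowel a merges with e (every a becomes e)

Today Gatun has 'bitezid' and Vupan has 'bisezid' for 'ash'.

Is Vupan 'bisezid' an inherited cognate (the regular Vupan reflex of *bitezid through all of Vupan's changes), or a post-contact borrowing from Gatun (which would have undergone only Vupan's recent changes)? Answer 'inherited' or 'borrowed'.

borrowed

If inherited, *bitezid would pass through all of Vupan's changes:
Vupan: start from *bitezid.
  rule 1 (unconditioned shift): bitezid → biteziz
  rule 2: no change — biteziz
  rule 3 (palatalisation): biteziz → biseziz
  rule 4: no change — biseziz
  rule 5: no change — biseziz
  ⇒ Vupan biseziz
If borrowed from Gatun 'bitezid' after the early changes, it would undergo only the recent ones:
  rule 4 (intervocalic lenition): bitezid → bisezid
  rule 5 (vowel merger): no change (bisezid)
  ⇒ as a loan: bisezid
Vupan 'bisezid' matches the loan outcome 'bisezid', not the inherited 'biseziz' — it skipped the early Vupan changes, so it was borrowed from Gatun.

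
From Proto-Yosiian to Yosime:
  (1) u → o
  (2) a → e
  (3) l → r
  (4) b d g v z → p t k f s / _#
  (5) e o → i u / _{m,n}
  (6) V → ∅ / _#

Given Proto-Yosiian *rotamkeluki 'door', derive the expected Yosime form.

Yosime: *rotamkeluki
  rotamkeluki → rotamkeloki   [vowel merger]
  rotamkeloki → rotemkeloki   [vowel merger]
  rotemkeloki → rotemkeroki   [unconditioned shift]
  rotemkeroki (rule 4 does not apply)
  rotemkeroki → rotimkeroki   [pre-nasal raising]
  rotimkeroki → rotimkerok   [apocope]
  giving Yosime rotimkerok.

rotimkerok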